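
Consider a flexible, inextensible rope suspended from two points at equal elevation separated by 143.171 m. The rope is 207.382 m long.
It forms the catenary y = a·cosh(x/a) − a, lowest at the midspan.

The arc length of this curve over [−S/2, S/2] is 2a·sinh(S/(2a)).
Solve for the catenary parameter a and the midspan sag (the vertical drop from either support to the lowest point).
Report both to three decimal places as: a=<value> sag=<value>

a=46.316 sag=67.249

seed: a₀ = √(S³/(24(L−S))) = √(143.171³/(24·64.211)) = 43.638745
iter 1: u=1.640412  f(a)=+9.214e+00  f'(a)=-3.815e+00  a ← 43.638745 − (+9.214e+00/-3.815e+00) = 46.054139
iter 2: u=1.554377  f(a)=+8.203e-01  f'(a)=-3.163e+00  a ← 46.054139 − (+8.203e-01/-3.163e+00) = 46.313479
iter 3: u=1.545673  f(a)=+7.906e-03  f'(a)=-3.102e+00  a ← 46.313479 − (+7.906e-03/-3.102e+00) = 46.316027
iter 4: u=1.545588  f(a)=+7.499e-07  f'(a)=-3.102e+00  a ← 46.316027 − (+7.499e-07/-3.102e+00) = 46.316027
iter 5: u=1.545588  f(a)=+2.842e-14  f'(a)=-3.102e+00  a ← 46.316027 − (+2.842e-14/-3.102e+00) = 46.316027
converged: |Δa| < 1e-12 after 5 iterations
sag = a·(cosh(S/(2a)) − 1) = 46.316027·(cosh(1.545588) − 1) = 67.248923
T_max/T_min = cosh(S/(2a)) = 2.451958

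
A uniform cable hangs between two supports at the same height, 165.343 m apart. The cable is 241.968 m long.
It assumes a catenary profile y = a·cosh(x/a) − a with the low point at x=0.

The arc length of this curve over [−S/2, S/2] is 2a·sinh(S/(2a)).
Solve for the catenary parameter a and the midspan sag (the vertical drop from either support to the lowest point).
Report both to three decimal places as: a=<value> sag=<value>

seed: a₀ = √(S³/(24(L−S))) = √(165.343³/(24·76.625)) = 49.577869
iter 1: u=1.667508  f(a)=+1.139e+01  f'(a)=-4.040e+00  a ← 49.577869 − (+1.139e+01/-4.040e+00) = 52.395923
iter 2: u=1.577823  f(a)=+1.043e+00  f'(a)=-3.331e+00  a ← 52.395923 − (+1.043e+00/-3.331e+00) = 52.709002
iter 3: u=1.568451  f(a)=+1.070e-02  f'(a)=-3.263e+00  a ← 52.709002 − (+1.070e-02/-3.263e+00) = 52.712281
iter 4: u=1.568354  f(a)=+1.152e-06  f'(a)=-3.263e+00  a ← 52.712281 − (+1.152e-06/-3.263e+00) = 52.712281
iter 5: u=1.568354  f(a)=+5.684e-14  f'(a)=-3.263e+00  a ← 52.712281 − (+5.684e-14/-3.263e+00) = 52.712281
converged: |Δa| < 1e-12 after 5 iterations
sag = a·(cosh(S/(2a)) − 1) = 52.712281·(cosh(1.568354) − 1) = 79.256324
T_max/T_min = cosh(S/(2a)) = 2.503565

a=52.712 sag=79.256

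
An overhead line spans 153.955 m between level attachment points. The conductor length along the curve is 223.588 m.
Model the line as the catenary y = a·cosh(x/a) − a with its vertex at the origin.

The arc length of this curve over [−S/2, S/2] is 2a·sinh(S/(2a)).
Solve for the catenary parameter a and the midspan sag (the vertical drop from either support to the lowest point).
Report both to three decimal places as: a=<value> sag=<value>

a=49.617 sag=72.693

seed: a₀ = √(S³/(24(L−S))) = √(153.955³/(24·69.633)) = 46.728035
iter 1: u=1.647352  f(a)=+1.008e+01  f'(a)=-3.872e+00  a ← 46.728035 − (+1.008e+01/-3.872e+00) = 49.332246
iter 2: u=1.560389  f(a)=+9.043e-01  f'(a)=-3.206e+00  a ← 49.332246 − (+9.043e-01/-3.206e+00) = 49.614329
iter 3: u=1.551518  f(a)=+8.856e-03  f'(a)=-3.143e+00  a ← 49.614329 − (+8.856e-03/-3.143e+00) = 49.617146
iter 4: u=1.551429  f(a)=+8.679e-07  f'(a)=-3.143e+00  a ← 49.617146 − (+8.679e-07/-3.143e+00) = 49.617147
iter 5: u=1.551429  f(a)=+0.000e+00  f'(a)=-3.143e+00  a ← 49.617147 − (+0.000e+00/-3.143e+00) = 49.617147
converged: |Δa| < 1e-12 after 5 iterations
sag = a·(cosh(S/(2a)) − 1) = 49.617147·(cosh(1.551429) − 1) = 72.692950
T_max/T_min = cosh(S/(2a)) = 2.465077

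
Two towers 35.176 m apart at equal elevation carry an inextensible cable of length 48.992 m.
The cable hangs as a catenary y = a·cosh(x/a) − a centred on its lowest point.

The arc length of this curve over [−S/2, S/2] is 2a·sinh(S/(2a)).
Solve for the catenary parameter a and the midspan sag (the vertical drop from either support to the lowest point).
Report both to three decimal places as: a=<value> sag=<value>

a=12.079 sag=15.233

seed: a₀ = √(S³/(24(L−S))) = √(35.176³/(24·13.816)) = 11.457052
iter 1: u=1.535124  f(a)=+1.722e+00  f'(a)=-3.030e+00  a ← 11.457052 − (+1.722e+00/-3.030e+00) = 12.025457
iter 2: u=1.462564  f(a)=+1.365e-01  f'(a)=-2.567e+00  a ← 12.025457 − (+1.365e-01/-2.567e+00) = 12.078614
iter 3: u=1.456127  f(a)=+1.020e-03  f'(a)=-2.529e+00  a ← 12.078614 − (+1.020e-03/-2.529e+00) = 12.079017
iter 4: u=1.456079  f(a)=+5.788e-08  f'(a)=-2.529e+00  a ← 12.079017 − (+5.788e-08/-2.529e+00) = 12.079017
iter 5: u=1.456079  f(a)=-7.105e-15  f'(a)=-2.529e+00  a ← 12.079017 − (-7.105e-15/-2.529e+00) = 12.079017
converged: |Δa| < 1e-12 after 5 iterations
sag = a·(cosh(S/(2a)) − 1) = 12.079017·(cosh(1.456079) − 1) = 15.233190
T_max/T_min = cosh(S/(2a)) = 2.261128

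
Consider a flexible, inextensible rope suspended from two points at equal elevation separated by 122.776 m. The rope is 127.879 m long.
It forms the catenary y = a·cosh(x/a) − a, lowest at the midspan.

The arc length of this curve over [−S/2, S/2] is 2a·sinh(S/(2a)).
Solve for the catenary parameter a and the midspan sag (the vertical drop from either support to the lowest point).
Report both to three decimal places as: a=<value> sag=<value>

seed: a₀ = √(S³/(24(L−S))) = √(122.776³/(24·5.103)) = 122.928283
iter 1: u=0.499381  f(a)=+6.401e-02  f'(a)=-8.511e-02  a ← 122.928283 − (+6.401e-02/-8.511e-02) = 123.680326
iter 2: u=0.496344  f(a)=+5.921e-04  f'(a)=-8.354e-02  a ← 123.680326 − (+5.921e-04/-8.354e-02) = 123.687414
iter 3: u=0.496316  f(a)=+5.173e-08  f'(a)=-8.353e-02  a ← 123.687414 − (+5.173e-08/-8.353e-02) = 123.687415
iter 4: u=0.496316  f(a)=+0.000e+00  f'(a)=-8.353e-02  a ← 123.687415 − (+0.000e+00/-8.353e-02) = 123.687415
converged: |Δa| < 1e-12 after 4 iterations
sag = a·(cosh(S/(2a)) − 1) = 123.687415·(cosh(0.496316) − 1) = 15.549205
T_max/T_min = cosh(S/(2a)) = 1.125714

a=123.687 sag=15.549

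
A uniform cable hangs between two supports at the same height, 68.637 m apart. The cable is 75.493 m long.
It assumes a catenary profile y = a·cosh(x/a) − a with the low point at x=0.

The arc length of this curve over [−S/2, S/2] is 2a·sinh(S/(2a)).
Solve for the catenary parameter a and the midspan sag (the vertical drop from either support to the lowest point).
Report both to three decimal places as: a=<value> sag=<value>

a=44.979 sag=13.740

seed: a₀ = √(S³/(24(L−S))) = √(68.637³/(24·6.856)) = 44.329866
iter 1: u=0.774162  f(a)=+2.084e-01  f'(a)=-3.283e-01  a ← 44.329866 − (+2.084e-01/-3.283e-01) = 44.964751
iter 2: u=0.763231  f(a)=+4.562e-03  f'(a)=-3.140e-01  a ← 44.964751 − (+4.562e-03/-3.140e-01) = 44.979277
iter 3: u=0.762985  f(a)=+2.294e-06  f'(a)=-3.137e-01  a ← 44.979277 − (+2.294e-06/-3.137e-01) = 44.979284
iter 4: u=0.762985  f(a)=+5.826e-13  f'(a)=-3.137e-01  a ← 44.979284 − (+5.826e-13/-3.137e-01) = 44.979284
converged: |Δa| < 1e-12 after 4 iterations
sag = a·(cosh(S/(2a)) − 1) = 44.979284·(cosh(0.762985) − 1) = 13.739829
T_max/T_min = cosh(S/(2a)) = 1.305470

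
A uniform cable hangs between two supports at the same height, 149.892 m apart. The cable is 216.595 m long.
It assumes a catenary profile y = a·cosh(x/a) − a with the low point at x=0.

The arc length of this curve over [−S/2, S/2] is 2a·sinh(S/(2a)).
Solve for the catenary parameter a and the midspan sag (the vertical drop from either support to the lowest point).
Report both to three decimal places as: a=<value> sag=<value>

a=48.660 sag=70.067

seed: a₀ = √(S³/(24(L−S))) = √(149.892³/(24·66.703)) = 45.865843
iter 1: u=1.634026  f(a)=+9.493e+00  f'(a)=-3.763e+00  a ← 45.865843 − (+9.493e+00/-3.763e+00) = 48.388424
iter 2: u=1.548842  f(a)=+8.394e-01  f'(a)=-3.124e+00  a ← 48.388424 − (+8.394e-01/-3.124e+00) = 48.657080
iter 3: u=1.540290  f(a)=+7.970e-03  f'(a)=-3.065e+00  a ← 48.657080 − (+7.970e-03/-3.065e+00) = 48.659680
iter 4: u=1.540207  f(a)=+7.336e-07  f'(a)=-3.065e+00  a ← 48.659680 − (+7.336e-07/-3.065e+00) = 48.659680
iter 5: u=1.540207  f(a)=+0.000e+00  f'(a)=-3.065e+00  a ← 48.659680 − (+0.000e+00/-3.065e+00) = 48.659680
converged: |Δa| < 1e-12 after 5 iterations
sag = a·(cosh(S/(2a)) − 1) = 48.659680·(cosh(1.540207) − 1) = 70.067372
T_max/T_min = cosh(S/(2a)) = 2.439947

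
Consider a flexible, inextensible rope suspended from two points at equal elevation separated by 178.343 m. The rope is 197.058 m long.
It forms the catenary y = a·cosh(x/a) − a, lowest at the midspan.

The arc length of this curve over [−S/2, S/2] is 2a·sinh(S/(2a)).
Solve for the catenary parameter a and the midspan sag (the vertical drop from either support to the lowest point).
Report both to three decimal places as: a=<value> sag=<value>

a=114.106 sag=36.653

seed: a₀ = √(S³/(24(L−S))) = √(178.343³/(24·18.715)) = 112.378586
iter 1: u=0.793492  f(a)=+5.981e-01  f'(a)=-3.545e-01  a ← 112.378586 − (+5.981e-01/-3.545e-01) = 114.065622
iter 2: u=0.781756  f(a)=+1.373e-02  f'(a)=-3.384e-01  a ← 114.065622 − (+1.373e-02/-3.384e-01) = 114.106207
iter 3: u=0.781478  f(a)=+7.620e-06  f'(a)=-3.380e-01  a ← 114.106207 − (+7.620e-06/-3.380e-01) = 114.106230
iter 4: u=0.781478  f(a)=+2.387e-12  f'(a)=-3.380e-01  a ← 114.106230 − (+2.387e-12/-3.380e-01) = 114.106230
converged: |Δa| < 1e-12 after 4 iterations
sag = a·(cosh(S/(2a)) − 1) = 114.106230·(cosh(0.781478) − 1) = 36.652503
T_max/T_min = cosh(S/(2a)) = 1.321214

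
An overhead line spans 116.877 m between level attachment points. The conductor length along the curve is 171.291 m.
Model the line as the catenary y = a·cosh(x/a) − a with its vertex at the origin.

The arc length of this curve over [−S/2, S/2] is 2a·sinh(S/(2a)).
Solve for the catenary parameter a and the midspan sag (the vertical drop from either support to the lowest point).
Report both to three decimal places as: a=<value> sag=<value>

a=37.185 sag=56.185

seed: a₀ = √(S³/(24(L−S))) = √(116.877³/(24·54.414)) = 34.964928
iter 1: u=1.671346  f(a)=+8.126e+00  f'(a)=-4.073e+00  a ← 34.964928 − (+8.126e+00/-4.073e+00) = 36.959767
iter 2: u=1.581138  f(a)=+7.473e-01  f'(a)=-3.356e+00  a ← 36.959767 − (+7.473e-01/-3.356e+00) = 37.182453
iter 3: u=1.571669  f(a)=+7.733e-03  f'(a)=-3.287e+00  a ← 37.182453 − (+7.733e-03/-3.287e+00) = 37.184806
iter 4: u=1.571569  f(a)=+8.472e-07  f'(a)=-3.286e+00  a ← 37.184806 − (+8.472e-07/-3.286e+00) = 37.184807
iter 5: u=1.571569  f(a)=+2.842e-14  f'(a)=-3.286e+00  a ← 37.184807 − (+2.842e-14/-3.286e+00) = 37.184807
converged: |Δa| < 1e-12 after 5 iterations
sag = a·(cosh(S/(2a)) − 1) = 37.184807·(cosh(1.571569) − 1) = 56.184683
T_max/T_min = cosh(S/(2a)) = 2.510958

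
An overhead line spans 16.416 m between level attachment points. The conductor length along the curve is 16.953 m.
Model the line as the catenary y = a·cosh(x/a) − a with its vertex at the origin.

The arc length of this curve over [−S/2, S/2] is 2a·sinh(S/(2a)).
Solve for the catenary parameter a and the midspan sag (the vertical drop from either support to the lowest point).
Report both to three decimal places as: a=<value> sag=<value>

seed: a₀ = √(S³/(24(L−S))) = √(16.416³/(24·0.537)) = 18.527134
iter 1: u=0.443026  f(a)=+5.295e-03  f'(a)=-5.911e-02  a ← 18.527134 − (+5.295e-03/-5.911e-02) = 18.616699
iter 2: u=0.440894  f(a)=+3.864e-05  f'(a)=-5.825e-02  a ← 18.616699 − (+3.864e-05/-5.825e-02) = 18.617362
iter 3: u=0.440879  f(a)=+2.092e-09  f'(a)=-5.825e-02  a ← 18.617362 − (+2.092e-09/-5.825e-02) = 18.617362
iter 4: u=0.440879  f(a)=+0.000e+00  f'(a)=-5.825e-02  a ← 18.617362 − (+0.000e+00/-5.825e-02) = 18.617362
converged: |Δa| < 1e-12 after 4 iterations
sag = a·(cosh(S/(2a)) − 1) = 18.617362·(cosh(0.440879) − 1) = 1.838865
T_max/T_min = cosh(S/(2a)) = 1.098772

a=18.617 sag=1.839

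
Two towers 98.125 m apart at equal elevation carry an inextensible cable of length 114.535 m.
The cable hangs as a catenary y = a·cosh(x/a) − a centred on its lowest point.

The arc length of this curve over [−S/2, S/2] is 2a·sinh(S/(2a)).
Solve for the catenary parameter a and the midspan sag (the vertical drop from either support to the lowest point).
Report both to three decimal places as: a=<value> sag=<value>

a=50.163 sag=25.968

seed: a₀ = √(S³/(24(L−S))) = √(98.125³/(24·16.410)) = 48.978964
iter 1: u=1.001706  f(a)=+8.432e-01  f'(a)=-7.398e-01  a ← 48.978964 − (+8.432e-01/-7.398e-01) = 50.118833
iter 2: u=0.978923  f(a)=+3.034e-02  f'(a)=-6.874e-01  a ← 50.118833 − (+3.034e-02/-6.874e-01) = 50.162962
iter 3: u=0.978062  f(a)=+4.250e-05  f'(a)=-6.855e-01  a ← 50.162962 − (+4.250e-05/-6.855e-01) = 50.163024
iter 4: u=0.978061  f(a)=+8.367e-11  f'(a)=-6.855e-01  a ← 50.163024 − (+8.367e-11/-6.855e-01) = 50.163024
iter 5: u=0.978061  f(a)=+1.421e-14  f'(a)=-6.855e-01  a ← 50.163024 − (+1.421e-14/-6.855e-01) = 50.163024
converged: |Δa| < 1e-12 after 5 iterations
sag = a·(cosh(S/(2a)) − 1) = 50.163024·(cosh(0.978061) − 1) = 25.967755
T_max/T_min = cosh(S/(2a)) = 1.517667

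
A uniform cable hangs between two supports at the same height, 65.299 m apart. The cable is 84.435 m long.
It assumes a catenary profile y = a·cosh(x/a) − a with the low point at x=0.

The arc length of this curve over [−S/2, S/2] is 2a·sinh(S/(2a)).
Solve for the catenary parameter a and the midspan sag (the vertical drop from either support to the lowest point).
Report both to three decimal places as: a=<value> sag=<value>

a=25.639 sag=23.754

seed: a₀ = √(S³/(24(L−S))) = √(65.299³/(24·19.136)) = 24.622299
iter 1: u=1.326013  f(a)=+1.755e+00  f'(a)=-1.845e+00  a ← 24.622299 − (+1.755e+00/-1.845e+00) = 25.573057
iter 2: u=1.276715  f(a)=+1.067e-01  f'(a)=-1.627e+00  a ← 25.573057 − (+1.067e-01/-1.627e+00) = 25.638661
iter 3: u=1.273448  f(a)=+4.517e-04  f'(a)=-1.613e+00  a ← 25.638661 − (+4.517e-04/-1.613e+00) = 25.638941
iter 4: u=1.273434  f(a)=+8.165e-09  f'(a)=-1.613e+00  a ← 25.638941 − (+8.165e-09/-1.613e+00) = 25.638941
iter 5: u=1.273434  f(a)=+1.421e-14  f'(a)=-1.613e+00  a ← 25.638941 − (+1.421e-14/-1.613e+00) = 25.638941
converged: |Δa| < 1e-12 after 5 iterations
sag = a·(cosh(S/(2a)) − 1) = 25.638941·(cosh(1.273434) − 1) = 23.754101
T_max/T_min = cosh(S/(2a)) = 1.926485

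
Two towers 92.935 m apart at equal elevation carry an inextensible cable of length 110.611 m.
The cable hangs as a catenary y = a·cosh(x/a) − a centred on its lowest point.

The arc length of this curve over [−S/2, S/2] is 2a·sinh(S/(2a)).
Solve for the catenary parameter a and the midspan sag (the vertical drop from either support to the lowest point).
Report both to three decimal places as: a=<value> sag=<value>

seed: a₀ = √(S³/(24(L−S))) = √(92.935³/(24·17.676)) = 43.498205
iter 1: u=1.068262  f(a)=+1.036e+00  f'(a)=-9.093e-01  a ← 43.498205 − (+1.036e+00/-9.093e-01) = 44.637969
iter 2: u=1.040986  f(a)=+4.213e-02  f'(a)=-8.368e-01  a ← 44.637969 − (+4.213e-02/-8.368e-01) = 44.688321
iter 3: u=1.039813  f(a)=+7.616e-05  f'(a)=-8.337e-01  a ← 44.688321 − (+7.616e-05/-8.337e-01) = 44.688412
iter 4: u=1.039811  f(a)=+2.499e-10  f'(a)=-8.337e-01  a ← 44.688412 − (+2.499e-10/-8.337e-01) = 44.688412
iter 5: u=1.039811  f(a)=+1.421e-14  f'(a)=-8.337e-01  a ← 44.688412 − (+1.421e-14/-8.337e-01) = 44.688412
converged: |Δa| < 1e-12 after 5 iterations
sag = a·(cosh(S/(2a)) − 1) = 44.688412·(cosh(1.039811) − 1) = 26.415403
T_max/T_min = cosh(S/(2a)) = 1.591102

a=44.688 sag=26.415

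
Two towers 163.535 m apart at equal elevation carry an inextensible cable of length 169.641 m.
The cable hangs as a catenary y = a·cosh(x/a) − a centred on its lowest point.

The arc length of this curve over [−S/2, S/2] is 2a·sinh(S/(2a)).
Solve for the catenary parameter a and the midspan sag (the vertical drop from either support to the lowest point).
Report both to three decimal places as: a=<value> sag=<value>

a=173.715 sag=19.602

seed: a₀ = √(S³/(24(L−S))) = √(163.535³/(24·6.106)) = 172.755567
iter 1: u=0.473313  f(a)=+6.876e-02  f'(a)=-7.229e-02  a ← 172.755567 − (+6.876e-02/-7.229e-02) = 173.706804
iter 2: u=0.470721  f(a)=+5.721e-04  f'(a)=-7.109e-02  a ← 173.706804 − (+5.721e-04/-7.109e-02) = 173.714851
iter 3: u=0.470700  f(a)=+4.034e-08  f'(a)=-7.108e-02  a ← 173.714851 − (+4.034e-08/-7.108e-02) = 173.714852
iter 4: u=0.470700  f(a)=+0.000e+00  f'(a)=-7.108e-02  a ← 173.714852 − (+0.000e+00/-7.108e-02) = 173.714852
converged: |Δa| < 1e-12 after 4 iterations
sag = a·(cosh(S/(2a)) − 1) = 173.714852·(cosh(0.470700) − 1) = 19.601901
T_max/T_min = cosh(S/(2a)) = 1.112840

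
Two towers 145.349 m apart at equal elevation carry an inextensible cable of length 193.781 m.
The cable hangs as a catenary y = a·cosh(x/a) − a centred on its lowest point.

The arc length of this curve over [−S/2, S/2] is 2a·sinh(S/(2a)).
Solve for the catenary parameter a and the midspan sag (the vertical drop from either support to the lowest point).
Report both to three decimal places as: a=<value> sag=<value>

a=53.792 sag=57.029

seed: a₀ = √(S³/(24(L−S))) = √(145.349³/(24·48.432)) = 51.398003
iter 1: u=1.413956  f(a)=+5.078e+00  f'(a)=-2.289e+00  a ← 51.398003 − (+5.078e+00/-2.289e+00) = 53.616339
iter 2: u=1.355454  f(a)=+3.473e-01  f'(a)=-1.986e+00  a ← 53.616339 − (+3.473e-01/-1.986e+00) = 53.791210
iter 3: u=1.351048  f(a)=+1.888e-03  f'(a)=-1.964e+00  a ← 53.791210 − (+1.888e-03/-1.964e+00) = 53.792171
iter 4: u=1.351024  f(a)=+5.644e-08  f'(a)=-1.964e+00  a ← 53.792171 − (+5.644e-08/-1.964e+00) = 53.792171
iter 5: u=1.351024  f(a)=+5.684e-14  f'(a)=-1.964e+00  a ← 53.792171 − (+5.684e-14/-1.964e+00) = 53.792171
converged: |Δa| < 1e-12 after 5 iterations
sag = a·(cosh(S/(2a)) − 1) = 53.792171·(cosh(1.351024) − 1) = 57.029157
T_max/T_min = cosh(S/(2a)) = 2.060176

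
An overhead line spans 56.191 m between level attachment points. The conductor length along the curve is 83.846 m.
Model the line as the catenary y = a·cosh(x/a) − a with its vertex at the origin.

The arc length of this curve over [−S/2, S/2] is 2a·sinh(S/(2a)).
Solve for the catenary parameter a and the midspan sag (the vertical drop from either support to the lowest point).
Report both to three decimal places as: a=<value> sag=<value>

a=17.442 sag=27.965

seed: a₀ = √(S³/(24(L−S))) = √(56.191³/(24·27.655)) = 16.349621
iter 1: u=1.718419  f(a)=+4.382e+00  f'(a)=-4.493e+00  a ← 16.349621 − (+4.382e+00/-4.493e+00) = 17.324951
iter 2: u=1.621678  f(a)=+4.228e-01  f'(a)=-3.665e+00  a ← 17.324951 − (+4.228e-01/-3.665e+00) = 17.440316
iter 3: u=1.610951  f(a)=+4.862e-03  f'(a)=-3.581e+00  a ← 17.440316 − (+4.862e-03/-3.581e+00) = 17.441674
iter 4: u=1.610826  f(a)=+6.594e-07  f'(a)=-3.580e+00  a ← 17.441674 − (+6.594e-07/-3.580e+00) = 17.441674
iter 5: u=1.610826  f(a)=+0.000e+00  f'(a)=-3.580e+00  a ← 17.441674 − (+0.000e+00/-3.580e+00) = 17.441674
converged: |Δa| < 1e-12 after 5 iterations
sag = a·(cosh(S/(2a)) − 1) = 17.441674·(cosh(1.610826) − 1) = 27.964822
T_max/T_min = cosh(S/(2a)) = 2.603334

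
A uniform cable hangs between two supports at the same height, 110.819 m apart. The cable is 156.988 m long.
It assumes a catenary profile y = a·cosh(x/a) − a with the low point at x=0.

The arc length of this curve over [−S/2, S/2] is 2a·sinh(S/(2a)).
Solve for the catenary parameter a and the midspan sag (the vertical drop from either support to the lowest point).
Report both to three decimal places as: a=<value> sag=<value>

seed: a₀ = √(S³/(24(L−S))) = √(110.819³/(24·46.169)) = 35.046164
iter 1: u=1.581043  f(a)=+6.126e+00  f'(a)=-3.355e+00  a ← 35.046164 − (+6.126e+00/-3.355e+00) = 36.872136
iter 2: u=1.502747  f(a)=+5.113e-01  f'(a)=-2.816e+00  a ← 36.872136 − (+5.113e-01/-2.816e+00) = 37.053701
iter 3: u=1.495384  f(a)=+4.279e-03  f'(a)=-2.769e+00  a ← 37.053701 − (+4.279e-03/-2.769e+00) = 37.055247
iter 4: u=1.495321  f(a)=+3.053e-07  f'(a)=-2.769e+00  a ← 37.055247 − (+3.053e-07/-2.769e+00) = 37.055247
iter 5: u=1.495321  f(a)=+2.842e-14  f'(a)=-2.769e+00  a ← 37.055247 − (+2.842e-14/-2.769e+00) = 37.055247
converged: |Δa| < 1e-12 after 5 iterations
sag = a·(cosh(S/(2a)) − 1) = 37.055247·(cosh(1.495321) − 1) = 49.745671
T_max/T_min = cosh(S/(2a)) = 2.342473

a=37.055 sag=49.746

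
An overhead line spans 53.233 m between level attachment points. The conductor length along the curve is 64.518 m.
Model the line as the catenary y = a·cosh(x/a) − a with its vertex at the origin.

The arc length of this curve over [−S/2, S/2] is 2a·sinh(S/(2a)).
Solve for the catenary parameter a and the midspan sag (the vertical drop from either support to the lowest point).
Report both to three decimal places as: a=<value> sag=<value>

seed: a₀ = √(S³/(24(L−S))) = √(53.233³/(24·11.285)) = 23.600163
iter 1: u=1.127810  f(a)=+7.398e-01  f'(a)=-1.084e+00  a ← 23.600163 − (+7.398e-01/-1.084e+00) = 24.282878
iter 2: u=1.096102  f(a)=+3.332e-02  f'(a)=-9.880e-01  a ← 24.282878 − (+3.332e-02/-9.880e-01) = 24.316599
iter 3: u=1.094582  f(a)=+7.463e-05  f'(a)=-9.836e-01  a ← 24.316599 − (+7.463e-05/-9.836e-01) = 24.316675
iter 4: u=1.094578  f(a)=+3.763e-10  f'(a)=-9.836e-01  a ← 24.316675 − (+3.763e-10/-9.836e-01) = 24.316675
iter 5: u=1.094578  f(a)=+0.000e+00  f'(a)=-9.836e-01  a ← 24.316675 − (+0.000e+00/-9.836e-01) = 24.316675
converged: |Δa| < 1e-12 after 5 iterations
sag = a·(cosh(S/(2a)) − 1) = 24.316675·(cosh(1.094578) − 1) = 16.080649
T_max/T_min = cosh(S/(2a)) = 1.661301

a=24.317 sag=16.081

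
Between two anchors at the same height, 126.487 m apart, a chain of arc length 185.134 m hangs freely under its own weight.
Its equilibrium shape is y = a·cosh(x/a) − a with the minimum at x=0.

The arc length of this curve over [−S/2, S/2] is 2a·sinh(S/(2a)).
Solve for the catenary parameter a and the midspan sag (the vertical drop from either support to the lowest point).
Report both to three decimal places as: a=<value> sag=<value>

seed: a₀ = √(S³/(24(L−S))) = √(126.487³/(24·58.647)) = 37.917554
iter 1: u=1.667921  f(a)=+8.719e+00  f'(a)=-4.044e+00  a ← 37.917554 − (+8.719e+00/-4.044e+00) = 40.073689
iter 2: u=1.578180  f(a)=+7.990e-01  f'(a)=-3.334e+00  a ← 40.073689 − (+7.990e-01/-3.334e+00) = 40.313354
iter 3: u=1.568798  f(a)=+8.205e-03  f'(a)=-3.266e+00  a ← 40.313354 − (+8.205e-03/-3.266e+00) = 40.315866
iter 4: u=1.568700  f(a)=+8.847e-07  f'(a)=-3.265e+00  a ← 40.315866 − (+8.847e-07/-3.265e+00) = 40.315866
iter 5: u=1.568700  f(a)=+2.842e-14  f'(a)=-3.265e+00  a ← 40.315866 − (+2.842e-14/-3.265e+00) = 40.315866
converged: |Δa| < 1e-12 after 5 iterations
sag = a·(cosh(S/(2a)) − 1) = 40.315866·(cosh(1.568700) − 1) = 60.649566
T_max/T_min = cosh(S/(2a)) = 2.504360

a=40.316 sag=60.650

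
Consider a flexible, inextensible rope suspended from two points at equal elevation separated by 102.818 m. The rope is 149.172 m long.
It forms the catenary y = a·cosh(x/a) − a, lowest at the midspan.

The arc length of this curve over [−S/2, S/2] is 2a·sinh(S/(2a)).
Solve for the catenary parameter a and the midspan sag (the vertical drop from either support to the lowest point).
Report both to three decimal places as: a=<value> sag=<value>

a=33.184 sag=48.451

seed: a₀ = √(S³/(24(L−S))) = √(102.818³/(24·46.354)) = 31.257519
iter 1: u=1.644692  f(a)=+6.689e+00  f'(a)=-3.850e+00  a ← 31.257519 − (+6.689e+00/-3.850e+00) = 32.994968
iter 2: u=1.558086  f(a)=+5.982e-01  f'(a)=-3.189e+00  a ← 32.994968 − (+5.982e-01/-3.189e+00) = 33.182533
iter 3: u=1.549279  f(a)=+5.823e-03  f'(a)=-3.128e+00  a ← 33.182533 − (+5.823e-03/-3.128e+00) = 33.184395
iter 4: u=1.549192  f(a)=+5.636e-07  f'(a)=-3.127e+00  a ← 33.184395 − (+5.636e-07/-3.127e+00) = 33.184395
iter 5: u=1.549192  f(a)=+2.842e-14  f'(a)=-3.127e+00  a ← 33.184395 − (+2.842e-14/-3.127e+00) = 33.184395
converged: |Δa| < 1e-12 after 5 iterations
sag = a·(cosh(S/(2a)) − 1) = 33.184395·(cosh(1.549192) − 1) = 48.450619
T_max/T_min = cosh(S/(2a)) = 2.460042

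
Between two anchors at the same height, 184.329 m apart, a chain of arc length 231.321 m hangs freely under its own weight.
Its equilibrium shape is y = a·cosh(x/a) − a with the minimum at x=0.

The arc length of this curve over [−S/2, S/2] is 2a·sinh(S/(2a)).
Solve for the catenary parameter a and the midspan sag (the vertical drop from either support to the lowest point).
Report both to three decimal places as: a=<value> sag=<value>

seed: a₀ = √(S³/(24(L−S))) = √(184.329³/(24·46.992)) = 74.520012
iter 1: u=1.236775  f(a)=+3.728e+00  f'(a)=-1.465e+00  a ← 74.520012 − (+3.728e+00/-1.465e+00) = 77.064600
iter 2: u=1.195938  f(a)=+1.994e-01  f'(a)=-1.312e+00  a ← 77.064600 − (+1.994e-01/-1.312e+00) = 77.216616
iter 3: u=1.193584  f(a)=+6.424e-04  f'(a)=-1.304e+00  a ← 77.216616 − (+6.424e-04/-1.304e+00) = 77.217109
iter 4: u=1.193576  f(a)=+6.711e-09  f'(a)=-1.304e+00  a ← 77.217109 − (+6.711e-09/-1.304e+00) = 77.217109
iter 5: u=1.193576  f(a)=-5.684e-14  f'(a)=-1.304e+00  a ← 77.217109 − (-5.684e-14/-1.304e+00) = 77.217109
converged: |Δa| < 1e-12 after 5 iterations
sag = a·(cosh(S/(2a)) − 1) = 77.217109·(cosh(1.193576) − 1) = 61.850620
T_max/T_min = cosh(S/(2a)) = 1.800996

a=77.217 sag=61.851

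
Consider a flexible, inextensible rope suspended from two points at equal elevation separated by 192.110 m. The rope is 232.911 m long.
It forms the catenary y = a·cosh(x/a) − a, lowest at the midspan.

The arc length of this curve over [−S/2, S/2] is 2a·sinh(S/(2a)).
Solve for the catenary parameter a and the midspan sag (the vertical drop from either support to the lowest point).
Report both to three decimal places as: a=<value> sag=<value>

a=87.679 sag=58.093

seed: a₀ = √(S³/(24(L−S))) = √(192.110³/(24·40.801)) = 85.091060
iter 1: u=1.128849  f(a)=+2.680e+00  f'(a)=-1.087e+00  a ← 85.091060 − (+2.680e+00/-1.087e+00) = 87.556728
iter 2: u=1.097060  f(a)=+1.209e-01  f'(a)=-9.908e-01  a ← 87.556728 − (+1.209e-01/-9.908e-01) = 87.678744
iter 3: u=1.095533  f(a)=+2.718e-04  f'(a)=-9.864e-01  a ← 87.678744 − (+2.718e-04/-9.864e-01) = 87.679020
iter 4: u=1.095530  f(a)=+1.380e-09  f'(a)=-9.864e-01  a ← 87.679020 − (+1.380e-09/-9.864e-01) = 87.679020
iter 5: u=1.095530  f(a)=+2.842e-14  f'(a)=-9.864e-01  a ← 87.679020 − (+2.842e-14/-9.864e-01) = 87.679020
converged: |Δa| < 1e-12 after 5 iterations
sag = a·(cosh(S/(2a)) − 1) = 87.679020·(cosh(1.095530) − 1) = 58.093042
T_max/T_min = cosh(S/(2a)) = 1.662565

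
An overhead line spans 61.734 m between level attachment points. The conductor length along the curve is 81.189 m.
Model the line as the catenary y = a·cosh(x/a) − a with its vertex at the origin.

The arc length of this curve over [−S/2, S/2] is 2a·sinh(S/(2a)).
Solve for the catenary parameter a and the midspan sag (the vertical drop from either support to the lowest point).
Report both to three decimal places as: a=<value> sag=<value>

seed: a₀ = √(S³/(24(L−S))) = √(61.734³/(24·19.455)) = 22.447366
iter 1: u=1.375083  f(a)=+1.924e+00  f'(a)=-2.084e+00  a ← 22.447366 − (+1.924e+00/-2.084e+00) = 23.370726
iter 2: u=1.320755  f(a)=+1.251e-01  f'(a)=-1.821e+00  a ← 23.370726 − (+1.251e-01/-1.821e+00) = 23.439423
iter 3: u=1.316884  f(a)=+6.101e-04  f'(a)=-1.803e+00  a ← 23.439423 − (+6.101e-04/-1.803e+00) = 23.439761
iter 4: u=1.316865  f(a)=+1.466e-08  f'(a)=-1.803e+00  a ← 23.439761 − (+1.466e-08/-1.803e+00) = 23.439761
iter 5: u=1.316865  f(a)=+0.000e+00  f'(a)=-1.803e+00  a ← 23.439761 − (+0.000e+00/-1.803e+00) = 23.439761
converged: |Δa| < 1e-12 after 5 iterations
sag = a·(cosh(S/(2a)) − 1) = 23.439761·(cosh(1.316865) − 1) = 23.435988
T_max/T_min = cosh(S/(2a)) = 1.999839

a=23.440 sag=23.436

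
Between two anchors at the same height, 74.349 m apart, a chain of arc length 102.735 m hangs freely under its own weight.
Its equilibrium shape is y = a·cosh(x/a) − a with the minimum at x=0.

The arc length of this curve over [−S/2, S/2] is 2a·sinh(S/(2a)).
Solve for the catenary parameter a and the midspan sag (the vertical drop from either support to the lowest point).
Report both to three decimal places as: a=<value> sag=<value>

seed: a₀ = √(S³/(24(L−S))) = √(74.349³/(24·28.386)) = 24.561505
iter 1: u=1.513527  f(a)=+3.434e+00  f'(a)=-2.886e+00  a ← 24.561505 − (+3.434e+00/-2.886e+00) = 25.751467
iter 2: u=1.443588  f(a)=+2.654e-01  f'(a)=-2.456e+00  a ← 25.751467 − (+2.654e-01/-2.456e+00) = 25.859519
iter 3: u=1.437556  f(a)=+1.877e-03  f'(a)=-2.421e+00  a ← 25.859519 − (+1.877e-03/-2.421e+00) = 25.860295
iter 4: u=1.437513  f(a)=+9.544e-08  f'(a)=-2.421e+00  a ← 25.860295 − (+9.544e-08/-2.421e+00) = 25.860295
iter 5: u=1.437513  f(a)=-1.421e-14  f'(a)=-2.421e+00  a ← 25.860295 − (-1.421e-14/-2.421e+00) = 25.860295
converged: |Δa| < 1e-12 after 5 iterations
sag = a·(cosh(S/(2a)) − 1) = 25.860295·(cosh(1.437513) − 1) = 31.649486
T_max/T_min = cosh(S/(2a)) = 2.223864

a=25.860 sag=31.649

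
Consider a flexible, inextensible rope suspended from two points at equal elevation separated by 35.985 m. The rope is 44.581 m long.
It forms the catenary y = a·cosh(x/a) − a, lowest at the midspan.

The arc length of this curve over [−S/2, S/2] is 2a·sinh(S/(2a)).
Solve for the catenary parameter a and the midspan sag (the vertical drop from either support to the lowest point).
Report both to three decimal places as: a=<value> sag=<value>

a=15.540 sag=11.633

seed: a₀ = √(S³/(24(L−S))) = √(35.985³/(24·8.596)) = 15.028943
iter 1: u=1.197190  f(a)=+6.375e-01  f'(a)=-1.316e+00  a ← 15.028943 − (+6.375e-01/-1.316e+00) = 15.513153
iter 2: u=1.159822  f(a)=+3.210e-02  f'(a)=-1.187e+00  a ← 15.513153 − (+3.210e-02/-1.187e+00) = 15.540201
iter 3: u=1.157804  f(a)=+9.098e-05  f'(a)=-1.180e+00  a ← 15.540201 − (+9.098e-05/-1.180e+00) = 15.540278
iter 4: u=1.157798  f(a)=+7.354e-10  f'(a)=-1.180e+00  a ← 15.540278 − (+7.354e-10/-1.180e+00) = 15.540278
iter 5: u=1.157798  f(a)=-7.105e-15  f'(a)=-1.180e+00  a ← 15.540278 − (-7.105e-15/-1.180e+00) = 15.540278
converged: |Δa| < 1e-12 after 5 iterations
sag = a·(cosh(S/(2a)) − 1) = 15.540278·(cosh(1.157798) − 1) = 11.632624
T_max/T_min = cosh(S/(2a)) = 1.748547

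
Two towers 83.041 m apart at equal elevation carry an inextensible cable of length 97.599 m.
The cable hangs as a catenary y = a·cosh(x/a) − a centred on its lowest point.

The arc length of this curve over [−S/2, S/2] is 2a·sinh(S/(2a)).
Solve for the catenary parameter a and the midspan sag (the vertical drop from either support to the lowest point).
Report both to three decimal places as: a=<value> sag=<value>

a=41.508 sag=22.557

seed: a₀ = √(S³/(24(L−S))) = √(83.041³/(24·14.558)) = 40.483903
iter 1: u=1.025605  f(a)=+7.851e-01  f'(a)=-7.977e-01  a ← 40.483903 − (+7.851e-01/-7.977e-01) = 41.468063
iter 2: u=1.001265  f(a)=+2.954e-02  f'(a)=-7.387e-01  a ← 41.468063 − (+2.954e-02/-7.387e-01) = 41.508052
iter 3: u=1.000300  f(a)=+4.545e-05  f'(a)=-7.365e-01  a ← 41.508052 − (+4.545e-05/-7.365e-01) = 41.508114
iter 4: u=1.000298  f(a)=+1.079e-10  f'(a)=-7.365e-01  a ← 41.508114 − (+1.079e-10/-7.365e-01) = 41.508114
iter 5: u=1.000298  f(a)=+0.000e+00  f'(a)=-7.365e-01  a ← 41.508114 − (+0.000e+00/-7.365e-01) = 41.508114
converged: |Δa| < 1e-12 after 5 iterations
sag = a·(cosh(S/(2a)) − 1) = 41.508114·(cosh(1.000298) − 1) = 22.556812
T_max/T_min = cosh(S/(2a)) = 1.543431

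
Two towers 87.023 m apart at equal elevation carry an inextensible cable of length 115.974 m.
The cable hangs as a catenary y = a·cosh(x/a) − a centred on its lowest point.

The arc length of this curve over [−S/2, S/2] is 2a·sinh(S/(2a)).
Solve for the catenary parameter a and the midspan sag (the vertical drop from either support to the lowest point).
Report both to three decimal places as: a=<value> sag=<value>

seed: a₀ = √(S³/(24(L−S))) = √(87.023³/(24·28.951)) = 30.797373
iter 1: u=1.412832  f(a)=+3.031e+00  f'(a)=-2.283e+00  a ← 30.797373 − (+3.031e+00/-2.283e+00) = 32.124772
iter 2: u=1.354453  f(a)=+2.070e-01  f'(a)=-1.981e+00  a ← 32.124772 − (+2.070e-01/-1.981e+00) = 32.229238
iter 3: u=1.350063  f(a)=+1.121e-03  f'(a)=-1.960e+00  a ← 32.229238 − (+1.121e-03/-1.960e+00) = 32.229810
iter 4: u=1.350039  f(a)=+3.332e-08  f'(a)=-1.960e+00  a ← 32.229810 − (+3.332e-08/-1.960e+00) = 32.229810
iter 5: u=1.350039  f(a)=+0.000e+00  f'(a)=-1.960e+00  a ← 32.229810 − (+0.000e+00/-1.960e+00) = 32.229810
converged: |Δa| < 1e-12 after 5 iterations
sag = a·(cosh(S/(2a)) − 1) = 32.229810·(cosh(1.350039) − 1) = 34.112129
T_max/T_min = cosh(S/(2a)) = 2.058403

a=32.230 sag=34.112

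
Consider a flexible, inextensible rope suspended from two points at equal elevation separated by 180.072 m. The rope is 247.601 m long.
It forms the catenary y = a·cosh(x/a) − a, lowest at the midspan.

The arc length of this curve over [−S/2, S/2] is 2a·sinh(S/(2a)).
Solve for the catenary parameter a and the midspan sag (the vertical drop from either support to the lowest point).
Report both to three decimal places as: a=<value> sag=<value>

seed: a₀ = √(S³/(24(L−S))) = √(180.072³/(24·67.529)) = 60.023111
iter 1: u=1.500022  f(a)=+8.017e+00  f'(a)=-2.799e+00  a ← 60.023111 − (+8.017e+00/-2.799e+00) = 62.887622
iter 2: u=1.431697  f(a)=+6.096e-01  f'(a)=-2.388e+00  a ← 62.887622 − (+6.096e-01/-2.388e+00) = 63.142925
iter 3: u=1.425908  f(a)=+4.167e-03  f'(a)=-2.355e+00  a ← 63.142925 − (+4.167e-03/-2.355e+00) = 63.144694
iter 4: u=1.425868  f(a)=+1.975e-07  f'(a)=-2.355e+00  a ← 63.144694 − (+1.975e-07/-2.355e+00) = 63.144694
iter 5: u=1.425868  f(a)=-2.842e-14  f'(a)=-2.355e+00  a ← 63.144694 − (-2.842e-14/-2.355e+00) = 63.144694
converged: |Δa| < 1e-12 after 5 iterations
sag = a·(cosh(S/(2a)) − 1) = 63.144694·(cosh(1.425868) − 1) = 75.829462
T_max/T_min = cosh(S/(2a)) = 2.200884

a=63.145 sag=75.829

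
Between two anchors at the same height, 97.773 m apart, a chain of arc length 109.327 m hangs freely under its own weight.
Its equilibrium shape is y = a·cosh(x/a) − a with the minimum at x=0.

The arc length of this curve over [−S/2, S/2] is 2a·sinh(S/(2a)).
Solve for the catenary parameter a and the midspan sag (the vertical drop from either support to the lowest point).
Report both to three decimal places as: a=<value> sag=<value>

seed: a₀ = √(S³/(24(L−S))) = √(97.773³/(24·11.554)) = 58.057270
iter 1: u=0.842039  f(a)=+4.166e-01  f'(a)=-4.270e-01  a ← 58.057270 − (+4.166e-01/-4.270e-01) = 59.032969
iter 2: u=0.828122  f(a)=+1.073e-02  f'(a)=-4.052e-01  a ← 59.032969 − (+1.073e-02/-4.052e-01) = 59.059458
iter 3: u=0.827751  f(a)=+7.544e-06  f'(a)=-4.046e-01  a ← 59.059458 − (+7.544e-06/-4.046e-01) = 59.059477
iter 4: u=0.827750  f(a)=+3.723e-12  f'(a)=-4.046e-01  a ← 59.059477 − (+3.723e-12/-4.046e-01) = 59.059477
converged: |Δa| < 1e-12 after 4 iterations
sag = a·(cosh(S/(2a)) − 1) = 59.059477·(cosh(0.827750) − 1) = 21.414867
T_max/T_min = cosh(S/(2a)) = 1.362598

a=59.059 sag=21.415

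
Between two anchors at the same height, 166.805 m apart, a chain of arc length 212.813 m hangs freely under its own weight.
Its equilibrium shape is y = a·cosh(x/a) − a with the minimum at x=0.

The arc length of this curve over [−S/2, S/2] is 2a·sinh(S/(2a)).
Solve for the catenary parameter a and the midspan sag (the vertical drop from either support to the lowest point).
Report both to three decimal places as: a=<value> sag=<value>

seed: a₀ = √(S³/(24(L−S))) = √(166.805³/(24·46.008)) = 64.832281
iter 1: u=1.286435  f(a)=+3.960e+00  f'(a)=-1.668e+00  a ← 64.832281 − (+3.960e+00/-1.668e+00) = 67.205966
iter 2: u=1.240998  f(a)=+2.279e-01  f'(a)=-1.481e+00  a ← 67.205966 − (+2.279e-01/-1.481e+00) = 67.359797
iter 3: u=1.238164  f(a)=+8.566e-04  f'(a)=-1.470e+00  a ← 67.359797 − (+8.566e-04/-1.470e+00) = 67.360379
iter 4: u=1.238154  f(a)=+1.220e-08  f'(a)=-1.470e+00  a ← 67.360379 − (+1.220e-08/-1.470e+00) = 67.360379
iter 5: u=1.238154  f(a)=-2.842e-14  f'(a)=-1.470e+00  a ← 67.360379 − (-2.842e-14/-1.470e+00) = 67.360379
converged: |Δa| < 1e-12 after 5 iterations
sag = a·(cosh(S/(2a)) − 1) = 67.360379·(cosh(1.238154) − 1) = 58.575176
T_max/T_min = cosh(S/(2a)) = 1.869579

a=67.360 sag=58.575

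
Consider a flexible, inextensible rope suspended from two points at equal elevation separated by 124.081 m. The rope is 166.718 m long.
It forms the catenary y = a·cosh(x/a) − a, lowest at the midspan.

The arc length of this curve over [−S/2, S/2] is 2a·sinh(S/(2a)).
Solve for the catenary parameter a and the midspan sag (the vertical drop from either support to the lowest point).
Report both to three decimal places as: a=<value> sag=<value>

a=45.279 sag=49.584

seed: a₀ = √(S³/(24(L−S))) = √(124.081³/(24·42.637)) = 43.207485
iter 1: u=1.435874  f(a)=+4.617e+00  f'(a)=-2.412e+00  a ← 43.207485 − (+4.617e+00/-2.412e+00) = 45.122110
iter 2: u=1.374947  f(a)=+3.246e-01  f'(a)=-2.083e+00  a ← 45.122110 − (+3.246e-01/-2.083e+00) = 45.277937
iter 3: u=1.370215  f(a)=+1.873e-03  f'(a)=-2.059e+00  a ← 45.277937 − (+1.873e-03/-2.059e+00) = 45.278847
iter 4: u=1.370187  f(a)=+6.316e-08  f'(a)=-2.059e+00  a ← 45.278847 − (+6.316e-08/-2.059e+00) = 45.278847
iter 5: u=1.370187  f(a)=+0.000e+00  f'(a)=-2.059e+00  a ← 45.278847 − (+0.000e+00/-2.059e+00) = 45.278847
converged: |Δa| < 1e-12 after 5 iterations
sag = a·(cosh(S/(2a)) − 1) = 45.278847·(cosh(1.370187) − 1) = 49.583669
T_max/T_min = cosh(S/(2a)) = 2.095074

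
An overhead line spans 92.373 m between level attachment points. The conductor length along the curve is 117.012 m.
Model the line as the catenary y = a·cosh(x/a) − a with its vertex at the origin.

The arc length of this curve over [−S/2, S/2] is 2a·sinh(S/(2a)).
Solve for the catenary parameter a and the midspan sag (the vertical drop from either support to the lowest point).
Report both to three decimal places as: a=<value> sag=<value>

a=37.888 sag=31.814

seed: a₀ = √(S³/(24(L−S))) = √(92.373³/(24·24.639)) = 36.509040
iter 1: u=1.265070  f(a)=+2.048e+00  f'(a)=-1.578e+00  a ← 36.509040 − (+2.048e+00/-1.578e+00) = 37.806768
iter 2: u=1.221646  f(a)=+1.143e-01  f'(a)=-1.407e+00  a ← 37.806768 − (+1.143e-01/-1.407e+00) = 37.888005
iter 3: u=1.219027  f(a)=+4.023e-04  f'(a)=-1.397e+00  a ← 37.888005 − (+4.023e-04/-1.397e+00) = 37.888293
iter 4: u=1.219018  f(a)=+5.022e-09  f'(a)=-1.397e+00  a ← 37.888293 − (+5.022e-09/-1.397e+00) = 37.888293
iter 5: u=1.219018  f(a)=-2.842e-14  f'(a)=-1.397e+00  a ← 37.888293 − (-2.842e-14/-1.397e+00) = 37.888293
converged: |Δa| < 1e-12 after 5 iterations
sag = a·(cosh(S/(2a)) − 1) = 37.888293·(cosh(1.219018) − 1) = 31.814467
T_max/T_min = cosh(S/(2a)) = 1.839691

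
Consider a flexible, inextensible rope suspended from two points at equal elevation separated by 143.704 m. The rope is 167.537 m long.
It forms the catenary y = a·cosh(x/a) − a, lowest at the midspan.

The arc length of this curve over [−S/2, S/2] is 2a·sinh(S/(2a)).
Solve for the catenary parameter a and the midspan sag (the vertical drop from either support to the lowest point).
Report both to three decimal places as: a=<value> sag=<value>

seed: a₀ = √(S³/(24(L−S))) = √(143.704³/(24·23.833)) = 72.029153
iter 1: u=0.997541  f(a)=+1.214e+00  f'(a)=-7.300e-01  a ← 72.029153 − (+1.214e+00/-7.300e-01) = 73.692565
iter 2: u=0.975024  f(a)=+4.334e-02  f'(a)=-6.787e-01  a ← 73.692565 − (+4.334e-02/-6.787e-01) = 73.756415
iter 3: u=0.974180  f(a)=+5.973e-05  f'(a)=-6.769e-01  a ← 73.756415 − (+5.973e-05/-6.769e-01) = 73.756504
iter 4: u=0.974179  f(a)=+1.138e-10  f'(a)=-6.769e-01  a ← 73.756504 − (+1.138e-10/-6.769e-01) = 73.756504
iter 5: u=0.974179  f(a)=+0.000e+00  f'(a)=-6.769e-01  a ← 73.756504 − (+0.000e+00/-6.769e-01) = 73.756504
converged: |Δa| < 1e-12 after 5 iterations
sag = a·(cosh(S/(2a)) − 1) = 73.756504·(cosh(0.974179) − 1) = 37.855249
T_max/T_min = cosh(S/(2a)) = 1.513246

a=73.757 sag=37.855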